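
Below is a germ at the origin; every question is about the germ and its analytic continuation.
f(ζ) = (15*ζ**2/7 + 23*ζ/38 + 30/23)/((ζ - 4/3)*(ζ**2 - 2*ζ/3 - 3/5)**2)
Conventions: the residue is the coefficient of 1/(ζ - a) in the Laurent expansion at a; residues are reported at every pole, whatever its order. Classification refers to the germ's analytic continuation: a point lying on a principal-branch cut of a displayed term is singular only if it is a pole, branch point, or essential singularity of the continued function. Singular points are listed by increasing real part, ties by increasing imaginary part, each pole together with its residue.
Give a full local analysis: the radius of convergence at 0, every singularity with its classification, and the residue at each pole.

Radius of convergence at 0: -1/3 + (4/15)*sqrt(10).
At 1/3 - (4/15)*sqrt(10): a pole of order 2; residue -18338400/516971 + (11806092495/1058756608)*sqrt(10).
At 1/3 + (4/15)*sqrt(10): a pole of order 2; residue -18338400/516971 - (11806092495/1058756608)*sqrt(10).
At 4/3: a pole of order 1; residue 36676800/516971.

Denominator factor (ζ - 4/3): pole of order 1 at 4/3, modulus 4/3.
Denominator factor (ζ**2 - 2*ζ/3 - 3/5)^2: discriminant 128/45, real irrational roots 1/3 + (4/15)*sqrt(10) and 1/3 - (4/15)*sqrt(10); poles of order 2, moduli 1/3 + (4/15)*sqrt(10) and -1/3 + (4/15)*sqrt(10).
The radius of convergence is the smallest modulus among the singular points: -1/3 + (4/15)*sqrt(10).
The factor ζ**2 - 2*ζ/3 - 3/5 splits as (ζ - a)(ζ - a') with a = 1/3 - (4/15)*sqrt(10), a' = 1/3 + (4/15)*sqrt(10). At the order-2 pole a set g(ζ) = (ζ - a)^2*f(ζ) = [(15*ζ**2/7 + 23*ζ/38 + 30/23)/(ζ - 4/3)] / (ζ - a')^2.
Order-2 pole: residue = g'(a); g'(1/3 - (4/15)*sqrt(10)) = -18338400/516971 + (11806092495/1058756608)*sqrt(10), so the residue is -18338400/516971 + (11806092495/1058756608)*sqrt(10).
The factor ζ**2 - 2*ζ/3 - 3/5 splits as (ζ - a)(ζ - a') with a = 1/3 + (4/15)*sqrt(10), a' = 1/3 - (4/15)*sqrt(10). At the order-2 pole a set g(ζ) = (ζ - a)^2*f(ζ) = [(15*ζ**2/7 + 23*ζ/38 + 30/23)/(ζ - 4/3)] / (ζ - a')^2.
Order-2 pole: residue = g'(a); g'(1/3 + (4/15)*sqrt(10)) = -18338400/516971 - (11806092495/1058756608)*sqrt(10), so the residue is -18338400/516971 - (11806092495/1058756608)*sqrt(10).
At the order-1 pole 4/3 set g(ζ) = (ζ - (4/3))*f(ζ) = (15*ζ**2/7 + 23*ζ/38 + 30/23)/(ζ**2 - 2*ζ/3 - 3/5)**2.
Simple pole: residue = g(a) at a = 4/3, which is 36676800/516971.
List the singular points by increasing real part (a conjugate pair: the negative imaginary part first).


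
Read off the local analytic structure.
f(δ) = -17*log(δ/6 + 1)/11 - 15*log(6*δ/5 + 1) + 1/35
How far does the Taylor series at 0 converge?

Branch term (-15)*log(1 - δ/(-5/6)): its argument vanishes at δ = -5/6, a logarithmic branch point, modulus 5/6.
Branch term (-17/11)*log(1 - δ/(-6)): its argument vanishes at δ = -6, a logarithmic branch point, modulus 6.
The radius of convergence is the smallest modulus among the singular points: 5/6.

The radius of convergence is 5/6.


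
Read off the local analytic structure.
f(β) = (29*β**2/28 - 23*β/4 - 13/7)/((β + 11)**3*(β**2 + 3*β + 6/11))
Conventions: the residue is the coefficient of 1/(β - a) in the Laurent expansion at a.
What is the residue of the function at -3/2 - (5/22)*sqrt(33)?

The residue is -204676153/25872291872 - (520086743/388084378080)*sqrt(33).

The factor β**2 + 3*β + 6/11 splits as (β - a)(β - a') with a = -3/2 - (5/22)*sqrt(33), a' = -3/2 + (5/22)*sqrt(33). At the order-1 pole a set g(β) = (β - a)*f(β) = [(29*β**2/28 - 23*β/4 - 13/7)/(β + 11)**3] / (β - a').
Simple pole: residue = g(a) at a = -3/2 - (5/22)*sqrt(33), which is -204676153/25872291872 - (520086743/388084378080)*sqrt(33).


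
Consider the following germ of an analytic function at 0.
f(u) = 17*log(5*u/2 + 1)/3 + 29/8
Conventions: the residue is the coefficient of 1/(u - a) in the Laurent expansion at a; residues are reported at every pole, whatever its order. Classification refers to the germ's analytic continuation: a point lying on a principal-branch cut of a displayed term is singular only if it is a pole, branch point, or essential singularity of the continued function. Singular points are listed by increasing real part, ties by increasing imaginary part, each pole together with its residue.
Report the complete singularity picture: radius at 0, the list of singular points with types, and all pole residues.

Radius of convergence at 0: 2/5.
At -2/5: a logarithmic branch point.

Branch term (17/3)*log(1 - u/(-2/5)): its argument vanishes at u = -2/5, a logarithmic branch point, modulus 2/5.
The radius of convergence is the smallest modulus among the singular points: 2/5.


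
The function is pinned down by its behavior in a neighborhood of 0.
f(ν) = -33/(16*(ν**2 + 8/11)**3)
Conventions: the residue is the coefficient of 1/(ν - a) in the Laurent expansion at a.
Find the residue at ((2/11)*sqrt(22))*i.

The residue is ((11979/65536)*sqrt(22))*i.

The factor ν**2 + 8/11 splits as (ν - a)(ν - a') with a = ((2/11)*sqrt(22))*i, a' = -((2/11)*sqrt(22))*i. At the order-3 pole a set g(ν) = (ν - a)^3*f(ν) = [-33/16] / (ν - a')^3.
Order-3 pole: residue = g''(a)/2; g''(((2/11)*sqrt(22))*i) = ((11979/32768)*sqrt(22))*i, so the residue is ((11979/65536)*sqrt(22))*i.


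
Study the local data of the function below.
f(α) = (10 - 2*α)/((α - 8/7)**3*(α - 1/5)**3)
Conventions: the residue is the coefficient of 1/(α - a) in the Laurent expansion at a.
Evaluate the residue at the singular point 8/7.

The residue is 303126250/4348377.

At the order-3 pole 8/7 set g(α) = (α - (8/7))^3*f(α) = (10 - 2*α)/(α - 1/5)**3.
Order-3 pole: residue = g''(a)/2; g''(8/7) = 606252500/4348377, so the residue is 303126250/4348377.


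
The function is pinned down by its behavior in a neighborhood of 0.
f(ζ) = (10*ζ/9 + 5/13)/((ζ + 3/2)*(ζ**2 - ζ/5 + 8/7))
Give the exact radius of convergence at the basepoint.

The radius of convergence is (2/7)*sqrt(14).

Denominator factor (ζ**2 - ζ/5 + 8/7): discriminant -793/175, complex-conjugate roots (1/10) + ((1/70)*sqrt(5551))*i and (1/10) - ((1/70)*sqrt(5551))*i; poles of order 1, moduli (2/7)*sqrt(14) and (2/7)*sqrt(14).
Denominator factor (ζ + 3/2): pole of order 1 at -3/2, modulus 3/2.
The radius of convergence is the smallest modulus among the singular points: (2/7)*sqrt(14).


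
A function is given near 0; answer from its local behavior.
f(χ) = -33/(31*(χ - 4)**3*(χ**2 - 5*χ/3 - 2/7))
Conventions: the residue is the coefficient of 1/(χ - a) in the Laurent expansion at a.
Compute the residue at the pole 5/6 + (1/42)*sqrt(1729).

The residue is 499653/22382000 + (208593/290966000)*sqrt(1729).

The factor χ**2 - 5*χ/3 - 2/7 splits as (χ - a)(χ - a') with a = 5/6 + (1/42)*sqrt(1729), a' = 5/6 - (1/42)*sqrt(1729). At the order-1 pole a set g(χ) = (χ - a)*f(χ) = [-33/(31*(χ - 4)**3)] / (χ - a').
Simple pole: residue = g(a) at a = 5/6 + (1/42)*sqrt(1729), which is 499653/22382000 + (208593/290966000)*sqrt(1729).


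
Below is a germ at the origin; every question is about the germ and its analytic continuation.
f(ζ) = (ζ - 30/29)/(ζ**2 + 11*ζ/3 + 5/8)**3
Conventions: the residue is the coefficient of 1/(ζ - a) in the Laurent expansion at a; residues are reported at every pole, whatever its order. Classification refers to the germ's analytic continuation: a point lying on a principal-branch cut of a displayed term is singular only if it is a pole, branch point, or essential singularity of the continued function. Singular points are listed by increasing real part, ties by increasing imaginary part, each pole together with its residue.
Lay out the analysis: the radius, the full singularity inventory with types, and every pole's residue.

Denominator factor (ζ**2 + 11*ζ/3 + 5/8)^3: discriminant 197/18, real irrational roots -11/6 + (1/12)*sqrt(394) and -11/6 - (1/12)*sqrt(394); poles of order 3, moduli 11/6 - (1/12)*sqrt(394) and 11/6 + (1/12)*sqrt(394).
The radius of convergence is the smallest modulus among the singular points: 11/6 - (1/12)*sqrt(394).
The factor ζ**2 + 11*ζ/3 + 5/8 splits as (ζ - a)(ζ - a') with a = -11/6 - (1/12)*sqrt(394), a' = -11/6 + (1/12)*sqrt(394). At the order-3 pole a set g(ζ) = (ζ - a)^3*f(ζ) = [ζ - 30/29] / (ζ - a')^3.
Order-3 pole: residue = g''(a)/2; g''(-11/6 - (1/12)*sqrt(394)) = (970056/221715817)*sqrt(394), so the residue is (485028/221715817)*sqrt(394).
The factor ζ**2 + 11*ζ/3 + 5/8 splits as (ζ - a)(ζ - a') with a = -11/6 + (1/12)*sqrt(394), a' = -11/6 - (1/12)*sqrt(394). At the order-3 pole a set g(ζ) = (ζ - a)^3*f(ζ) = [ζ - 30/29] / (ζ - a')^3.
Order-3 pole: residue = g''(a)/2; g''(-11/6 + (1/12)*sqrt(394)) = -(970056/221715817)*sqrt(394), so the residue is -(485028/221715817)*sqrt(394).
List the singular points by increasing real part (a conjugate pair: the negative imaginary part first).

Radius of convergence at 0: 11/6 - (1/12)*sqrt(394).
At -11/6 - (1/12)*sqrt(394): a pole of order 3; residue (485028/221715817)*sqrt(394).
At -11/6 + (1/12)*sqrt(394): a pole of order 3; residue -(485028/221715817)*sqrt(394).


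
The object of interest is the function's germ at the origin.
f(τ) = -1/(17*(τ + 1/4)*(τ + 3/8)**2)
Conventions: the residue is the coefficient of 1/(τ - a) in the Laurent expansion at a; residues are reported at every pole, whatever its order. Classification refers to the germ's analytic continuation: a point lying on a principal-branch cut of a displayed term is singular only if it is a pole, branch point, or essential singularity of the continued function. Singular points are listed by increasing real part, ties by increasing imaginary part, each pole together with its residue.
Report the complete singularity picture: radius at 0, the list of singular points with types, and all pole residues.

Radius of convergence at 0: 1/4.
At -3/8: a pole of order 2; residue 64/17.
At -1/4: a pole of order 1; residue -64/17.

Denominator factor (τ + 3/8)^2: pole of order 2 at -3/8, modulus 3/8.
Denominator factor (τ + 1/4): pole of order 1 at -1/4, modulus 1/4.
The radius of convergence is the smallest modulus among the singular points: 1/4.
At the order-2 pole -3/8 set g(τ) = (τ - (-3/8))^2*f(τ) = -1/(17*(τ + 1/4)).
Order-2 pole: residue = g'(a); g'(-3/8) = 64/17, so the residue is 64/17.
At the order-1 pole -1/4 set g(τ) = (τ - (-1/4))*f(τ) = -1/(17*(τ + 3/8)**2).
Simple pole: residue = g(a) at a = -1/4, which is -64/17.
List the singular points by increasing real part (a conjugate pair: the negative imaginary part first).


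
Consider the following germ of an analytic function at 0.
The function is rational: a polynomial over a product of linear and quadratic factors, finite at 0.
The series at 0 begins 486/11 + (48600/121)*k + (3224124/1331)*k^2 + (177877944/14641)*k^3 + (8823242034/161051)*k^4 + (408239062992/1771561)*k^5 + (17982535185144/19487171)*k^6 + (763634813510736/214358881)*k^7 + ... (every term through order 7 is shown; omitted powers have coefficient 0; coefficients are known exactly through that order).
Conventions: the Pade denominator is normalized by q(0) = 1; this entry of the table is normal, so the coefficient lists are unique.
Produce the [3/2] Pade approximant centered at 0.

Taylor coefficients needed (read off): a_0 = 486/11, a_1 = 48600/121, a_2 = 3224124/1331, a_3 = 177877944/14641, a_4 = 8823242034/161051, a_5 = 408239062992/1771561.
Write the denominator as Q(k) = 1 + q1*k + q2*k^2. Requiring Q*f - P = O(k^6) with deg P <= 3 kills the coefficients of k^4..k^5 in Q*f:
  k^4: a_4 + q1*a_3 + q2*a_2 = 0, i.e. 8823242034/161051 + (177877944/14641)*q1 + (3224124/1331)*q2 = 0.
  k^5: a_5 + q1*a_4 + q2*a_3 = 0, i.e. 408239062992/1771561 + (8823242034/161051)*q1 + (177877944/14641)*q2 = 0.
Solving this linear system: q1 = -14917622/2069155, q2 = 56044539/4138310.
The numerator is Q*f truncated at degree 3: P0 = a_0 = 486/11; P1 = a_1 + q1*a_0 = 171994428/2069155; P2 = a_2 + q1*a_1 + q2*a_0 = 258549327/2069155; P3 = a_3 + q1*a_2 + q2*a_1 = 258582132/2069155.

The Pade approximant has numerator coefficients [486/11, 171994428/2069155, 258549327/2069155, 258582132/2069155]; denominator coefficients [1, -14917622/2069155, 56044539/4138310].


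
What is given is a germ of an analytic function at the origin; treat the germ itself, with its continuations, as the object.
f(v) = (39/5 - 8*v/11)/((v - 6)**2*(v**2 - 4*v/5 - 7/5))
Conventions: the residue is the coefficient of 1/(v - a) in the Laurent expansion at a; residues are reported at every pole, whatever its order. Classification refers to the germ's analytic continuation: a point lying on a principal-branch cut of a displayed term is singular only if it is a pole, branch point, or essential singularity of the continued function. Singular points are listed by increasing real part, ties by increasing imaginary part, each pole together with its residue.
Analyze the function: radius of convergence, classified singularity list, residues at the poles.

Denominator factor (v**2 - 4*v/5 - 7/5): discriminant 156/25, real irrational roots 2/5 + (1/5)*sqrt(39) and 2/5 - (1/5)*sqrt(39); poles of order 1, moduli 2/5 + (1/5)*sqrt(39) and -2/5 + (1/5)*sqrt(39).
Denominator factor (v - 6)^2: pole of order 2 at 6, modulus 6.
The radius of convergence is the smallest modulus among the singular points: -2/5 + (1/5)*sqrt(39).
The factor v**2 - 4*v/5 - 7/5 splits as (v - a)(v - a') with a = 2/5 - (1/5)*sqrt(39), a' = 2/5 + (1/5)*sqrt(39). At the order-1 pole a set g(v) = (v - a)*f(v) = [(39/5 - 8*v/11)/(v - 6)**2] / (v - a').
Simple pole: residue = g(a) at a = 2/5 - (1/5)*sqrt(39), which is 752/22201 - (322427/19048458)*sqrt(39).
The factor v**2 - 4*v/5 - 7/5 splits as (v - a)(v - a') with a = 2/5 + (1/5)*sqrt(39), a' = 2/5 - (1/5)*sqrt(39). At the order-1 pole a set g(v) = (v - a)*f(v) = [(39/5 - 8*v/11)/(v - 6)**2] / (v - a').
Simple pole: residue = g(a) at a = 2/5 + (1/5)*sqrt(39), which is 752/22201 + (322427/19048458)*sqrt(39).
At the order-2 pole 6 set g(v) = (v - (6))^2*f(v) = (39/5 - 8*v/11)/(v**2 - 4*v/5 - 7/5).
Order-2 pole: residue = g'(a); g'(6) = -1504/22201, so the residue is -1504/22201.
List the singular points by increasing real part (a conjugate pair: the negative imaginary part first).

Radius of convergence at 0: -2/5 + (1/5)*sqrt(39).
At 2/5 - (1/5)*sqrt(39): a pole of order 1; residue 752/22201 - (322427/19048458)*sqrt(39).
At 2/5 + (1/5)*sqrt(39): a pole of order 1; residue 752/22201 + (322427/19048458)*sqrt(39).
At 6: a pole of order 2; residue -1504/22201.


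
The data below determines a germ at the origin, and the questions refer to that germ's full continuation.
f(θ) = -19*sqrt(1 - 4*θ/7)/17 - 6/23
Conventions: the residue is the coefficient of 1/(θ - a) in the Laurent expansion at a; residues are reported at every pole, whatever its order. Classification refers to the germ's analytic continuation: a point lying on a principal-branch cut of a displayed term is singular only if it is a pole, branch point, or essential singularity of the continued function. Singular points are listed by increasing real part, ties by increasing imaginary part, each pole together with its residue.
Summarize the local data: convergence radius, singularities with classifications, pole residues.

Radius of convergence at 0: 7/4.
At 7/4: an algebraic (square-root) branch point.

Branch term (-19/17)*sqrt(1 - θ/(7/4)): its argument vanishes at θ = 7/4, a square-root branch point, modulus 7/4.
The radius of convergence is the smallest modulus among the singular points: 7/4.


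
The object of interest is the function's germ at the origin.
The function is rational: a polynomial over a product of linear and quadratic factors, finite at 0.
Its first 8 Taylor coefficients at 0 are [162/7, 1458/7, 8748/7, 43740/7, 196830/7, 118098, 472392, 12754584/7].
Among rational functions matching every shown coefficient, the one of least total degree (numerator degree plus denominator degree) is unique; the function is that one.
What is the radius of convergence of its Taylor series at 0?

No rational of total degree below 3 reproduces all 8 coefficients; solving the [0/3] Pade equations on them gives f(ψ) = -6/(7*(ψ - 1/3)**3), whose expansion matches every shown term.
Denominator factor (ψ - 1/3)^3: pole of order 3 at 1/3, modulus 1/3.
The radius of convergence is the smallest modulus among the singular points: 1/3.

The radius of convergence is 1/3.


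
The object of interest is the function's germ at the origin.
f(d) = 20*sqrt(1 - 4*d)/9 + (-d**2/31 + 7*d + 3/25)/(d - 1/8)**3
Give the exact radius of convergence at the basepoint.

The radius of convergence is 1/8.

Denominator factor (d - 1/8)^3: pole of order 3 at 1/8, modulus 1/8.
Branch term (20/9)*sqrt(1 - d/(1/4)): its argument vanishes at d = 1/4, a square-root branch point, modulus 1/4.
The radius of convergence is the smallest modulus among the singular points: 1/8.


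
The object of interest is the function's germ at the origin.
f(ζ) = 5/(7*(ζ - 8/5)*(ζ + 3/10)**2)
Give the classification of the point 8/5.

The denominator factor ζ - 8/5 vanishes at 8/5 and appears to the power 1; the numerator there equals 5/7, nonzero, and no other factor vanishes.
Hence a pole whose order is the multiplicity, 1.

The point is a pole of order 1.


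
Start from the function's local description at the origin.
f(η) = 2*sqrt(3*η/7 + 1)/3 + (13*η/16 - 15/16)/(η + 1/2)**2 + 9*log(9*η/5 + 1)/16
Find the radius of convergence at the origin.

The radius of convergence is 1/2.

Denominator factor (η + 1/2)^2: pole of order 2 at -1/2, modulus 1/2.
Branch term (9/16)*log(1 - η/(-5/9)): its argument vanishes at η = -5/9, a logarithmic branch point, modulus 5/9.
Branch term (2/3)*sqrt(1 - η/(-7/3)): its argument vanishes at η = -7/3, a square-root branch point, modulus 7/3.
The radius of convergence is the smallest modulus among the singular points: 1/2.


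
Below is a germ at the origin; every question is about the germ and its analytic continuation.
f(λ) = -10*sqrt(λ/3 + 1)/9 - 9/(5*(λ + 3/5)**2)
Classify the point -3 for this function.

The term (-10/9)*sqrt(1 - λ/(-3)) has argument 1 - -3/(-3) = 0 at -3: a square-root (algebraic, two-sheeted) branch point; the remaining terms are analytic or single-valued there.

The point is an algebraic (square-root) branch point.


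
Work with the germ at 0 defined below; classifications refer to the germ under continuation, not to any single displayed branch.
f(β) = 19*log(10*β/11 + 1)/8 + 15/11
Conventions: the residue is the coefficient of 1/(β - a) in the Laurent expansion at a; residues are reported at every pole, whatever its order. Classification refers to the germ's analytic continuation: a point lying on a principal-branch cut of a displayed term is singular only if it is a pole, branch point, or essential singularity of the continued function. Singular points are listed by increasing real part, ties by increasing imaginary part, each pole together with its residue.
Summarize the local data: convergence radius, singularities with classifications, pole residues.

Radius of convergence at 0: 11/10.
At -11/10: a logarithmic branch point.

Branch term (19/8)*log(1 - β/(-11/10)): its argument vanishes at β = -11/10, a logarithmic branch point, modulus 11/10.
The radius of convergence is the smallest modulus among the singular points: 11/10.


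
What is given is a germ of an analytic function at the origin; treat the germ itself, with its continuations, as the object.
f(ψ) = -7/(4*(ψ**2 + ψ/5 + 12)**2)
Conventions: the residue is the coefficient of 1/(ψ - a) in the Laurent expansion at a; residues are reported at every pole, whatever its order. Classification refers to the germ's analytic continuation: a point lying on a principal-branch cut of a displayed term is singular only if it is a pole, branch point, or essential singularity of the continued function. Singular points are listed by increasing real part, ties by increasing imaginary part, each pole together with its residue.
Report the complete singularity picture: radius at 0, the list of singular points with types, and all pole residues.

Radius of convergence at 0: (2)*sqrt(3).
At (-1/10) - ((1/10)*sqrt(1199))*i: a pole of order 2; residue -((875/2875202)*sqrt(1199))*i.
At (-1/10) + ((1/10)*sqrt(1199))*i: a pole of order 2; residue ((875/2875202)*sqrt(1199))*i.

Denominator factor (ψ**2 + ψ/5 + 12)^2: discriminant -1199/25, complex-conjugate roots (-1/10) + ((1/10)*sqrt(1199))*i and (-1/10) - ((1/10)*sqrt(1199))*i; poles of order 2, moduli (2)*sqrt(3) and (2)*sqrt(3).
The radius of convergence is the smallest modulus among the singular points: (2)*sqrt(3).
The factor ψ**2 + ψ/5 + 12 splits as (ψ - a)(ψ - a') with a = (-1/10) - ((1/10)*sqrt(1199))*i, a' = (-1/10) + ((1/10)*sqrt(1199))*i. At the order-2 pole a set g(ψ) = (ψ - a)^2*f(ψ) = [-7/4] / (ψ - a')^2.
Order-2 pole: residue = g'(a); g'((-1/10) - ((1/10)*sqrt(1199))*i) = -((875/2875202)*sqrt(1199))*i, so the residue is -((875/2875202)*sqrt(1199))*i.
The factor ψ**2 + ψ/5 + 12 splits as (ψ - a)(ψ - a') with a = (-1/10) + ((1/10)*sqrt(1199))*i, a' = (-1/10) - ((1/10)*sqrt(1199))*i. At the order-2 pole a set g(ψ) = (ψ - a)^2*f(ψ) = [-7/4] / (ψ - a')^2.
Order-2 pole: residue = g'(a); g'((-1/10) + ((1/10)*sqrt(1199))*i) = ((875/2875202)*sqrt(1199))*i, so the residue is ((875/2875202)*sqrt(1199))*i.
List the singular points by increasing real part (a conjugate pair: the negative imaginary part first).


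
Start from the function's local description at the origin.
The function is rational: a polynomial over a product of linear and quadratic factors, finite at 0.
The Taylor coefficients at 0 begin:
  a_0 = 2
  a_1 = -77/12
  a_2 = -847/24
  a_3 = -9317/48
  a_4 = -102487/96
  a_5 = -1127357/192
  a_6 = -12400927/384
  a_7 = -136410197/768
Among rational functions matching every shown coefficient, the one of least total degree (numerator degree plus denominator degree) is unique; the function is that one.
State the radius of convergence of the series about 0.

The radius of convergence is 2/11.

No rational of total degree below 2 reproduces all 8 coefficients; solving the [1/1] Pade equations on them gives f(λ) = (19*λ/6 - 4/11)/(λ - 2/11), whose expansion matches every shown term.
Denominator factor (λ - 2/11): pole of order 1 at 2/11, modulus 2/11.
The radius of convergence is the smallest modulus among the singular points: 2/11.


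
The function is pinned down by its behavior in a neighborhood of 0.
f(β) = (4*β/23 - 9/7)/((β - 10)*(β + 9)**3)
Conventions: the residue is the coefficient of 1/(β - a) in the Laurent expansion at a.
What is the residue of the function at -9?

At the order-3 pole -9 set g(β) = (β - (-9))^3*f(β) = (4*β/23 - 9/7)/(β - 10).
Order-3 pole: residue = g''(a)/2; g''(-9) = -146/1104299, so the residue is -73/1104299.

The residue is -73/1104299.


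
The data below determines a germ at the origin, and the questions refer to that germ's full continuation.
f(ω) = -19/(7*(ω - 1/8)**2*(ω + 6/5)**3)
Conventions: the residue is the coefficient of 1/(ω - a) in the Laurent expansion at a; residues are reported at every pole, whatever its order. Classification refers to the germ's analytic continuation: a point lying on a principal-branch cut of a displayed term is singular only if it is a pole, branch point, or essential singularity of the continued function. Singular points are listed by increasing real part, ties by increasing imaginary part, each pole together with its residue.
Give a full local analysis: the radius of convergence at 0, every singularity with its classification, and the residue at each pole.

Radius of convergence at 0: 1/8.
At -6/5: a pole of order 3; residue -145920000/55233367.
At 1/8: a pole of order 2; residue 145920000/55233367.

Denominator factor (ω + 6/5)^3: pole of order 3 at -6/5, modulus 6/5.
Denominator factor (ω - 1/8)^2: pole of order 2 at 1/8, modulus 1/8.
The radius of convergence is the smallest modulus among the singular points: 1/8.
At the order-3 pole -6/5 set g(ω) = (ω - (-6/5))^3*f(ω) = -19/(7*(ω - 1/8)**2).
Order-3 pole: residue = g''(a)/2; g''(-6/5) = -291840000/55233367, so the residue is -145920000/55233367.
At the order-2 pole 1/8 set g(ω) = (ω - (1/8))^2*f(ω) = -19/(7*(ω + 6/5)**3).
Order-2 pole: residue = g'(a); g'(1/8) = 145920000/55233367, so the residue is 145920000/55233367.
List the singular points by increasing real part (a conjugate pair: the negative imaginary part first).


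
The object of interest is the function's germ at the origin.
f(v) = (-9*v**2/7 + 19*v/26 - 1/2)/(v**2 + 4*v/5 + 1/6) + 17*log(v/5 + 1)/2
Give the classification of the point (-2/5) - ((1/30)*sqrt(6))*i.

The point is a pole of order 1.

The denominator factor v**2 + 4*v/5 + 1/6 vanishes at (-2/5) - ((1/30)*sqrt(6))*i and appears to the power 1; the numerator there equals (-2251/2275) - ((1601/27300)*sqrt(6))*i, nonzero, and no other factor vanishes.
The branch terms are analytic at this point.
Hence a pole whose order is the multiplicity, 1.


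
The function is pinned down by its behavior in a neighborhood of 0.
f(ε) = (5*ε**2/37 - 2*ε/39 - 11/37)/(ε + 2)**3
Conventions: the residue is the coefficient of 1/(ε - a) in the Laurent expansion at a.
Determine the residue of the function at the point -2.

The residue is 5/37.

At the order-3 pole -2 set g(ε) = (ε - (-2))^3*f(ε) = 5*ε**2/37 - 2*ε/39 - 11/37.
Order-3 pole: residue = g''(a)/2; g''(-2) = 10/37, so the residue is 5/37.


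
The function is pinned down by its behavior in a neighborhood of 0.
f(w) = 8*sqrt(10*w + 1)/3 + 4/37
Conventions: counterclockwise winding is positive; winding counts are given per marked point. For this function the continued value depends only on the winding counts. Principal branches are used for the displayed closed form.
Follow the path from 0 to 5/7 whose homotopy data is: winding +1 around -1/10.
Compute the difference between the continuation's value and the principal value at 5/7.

The rational part is single-valued and drops out of the difference; each branch term changes only by its own monodromy.
(8/3)*sqrt(1 - w/(-1/10)): winding +1 is odd, the square root flips sign, contributing -2*(8/3)*sqrt(1 - (5/7)/(-1/10)) = -2*(8/3)*sqrt(57/7) = -(16/21)*sqrt(399).
Summing the contributions at w = 5/7 gives -(16/21)*sqrt(399).

Continued minus principal equals -(16/21)*sqrt(399).


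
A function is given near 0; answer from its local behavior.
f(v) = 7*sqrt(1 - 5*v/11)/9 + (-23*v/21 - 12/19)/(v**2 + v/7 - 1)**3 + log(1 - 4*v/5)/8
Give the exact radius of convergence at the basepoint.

Denominator factor (v**2 + v/7 - 1)^3: discriminant 197/49, real irrational roots -1/14 + (1/14)*sqrt(197) and -1/14 - (1/14)*sqrt(197); poles of order 3, moduli -1/14 + (1/14)*sqrt(197) and 1/14 + (1/14)*sqrt(197).
Branch term (1/8)*log(1 - v/(5/4)): its argument vanishes at v = 5/4, a logarithmic branch point, modulus 5/4.
Branch term (7/9)*sqrt(1 - v/(11/5)): its argument vanishes at v = 11/5, a square-root branch point, modulus 11/5.
The radius of convergence is the smallest modulus among the singular points: -1/14 + (1/14)*sqrt(197).

The radius of convergence is -1/14 + (1/14)*sqrt(197).


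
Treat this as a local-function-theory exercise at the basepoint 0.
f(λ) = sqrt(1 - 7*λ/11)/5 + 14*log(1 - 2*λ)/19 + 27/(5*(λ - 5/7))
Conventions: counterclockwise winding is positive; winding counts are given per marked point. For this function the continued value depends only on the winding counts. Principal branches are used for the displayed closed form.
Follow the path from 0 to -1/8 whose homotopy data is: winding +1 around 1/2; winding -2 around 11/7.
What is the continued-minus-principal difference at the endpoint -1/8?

The rational part is single-valued and drops out of the difference; each branch term changes only by its own monodromy.
(1/5)*sqrt(1 - λ/(11/7)): winding -2 is even, the square root returns to the same sheet, contribution 0.
(14/19)*log(1 - λ/(1/2)): each positive loop around 1/2 adds 2*pi*i to the log, so winding +1 contributes (14/19)*(1)*2*pi*i = (28/19)*pi*i.
Summing the contributions at λ = -1/8 gives (28/19)*pi*i.

Continued minus principal equals (28/19)*pi*i.


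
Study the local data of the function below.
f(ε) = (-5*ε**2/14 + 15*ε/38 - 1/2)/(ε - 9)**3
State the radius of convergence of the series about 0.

Denominator factor (ε - 9)^3: pole of order 3 at 9, modulus 9.
The radius of convergence is the smallest modulus among the singular points: 9.

The radius of convergence is 9.


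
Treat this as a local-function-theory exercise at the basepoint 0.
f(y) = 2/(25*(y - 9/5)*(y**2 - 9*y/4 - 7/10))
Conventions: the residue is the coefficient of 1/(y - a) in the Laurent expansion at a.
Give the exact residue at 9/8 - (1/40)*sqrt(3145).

The factor y**2 - 9*y/4 - 7/10 splits as (y - a)(y - a') with a = 9/8 - (1/40)*sqrt(3145), a' = 9/8 + (1/40)*sqrt(3145). At the order-1 pole a set g(y) = (y - a)*f(y) = [2/(25*(y - 9/5))] / (y - a').
Simple pole: residue = g(a) at a = 9/8 - (1/40)*sqrt(3145), which is 4/151 - (108/474895)*sqrt(3145).

The residue is 4/151 - (108/474895)*sqrt(3145).


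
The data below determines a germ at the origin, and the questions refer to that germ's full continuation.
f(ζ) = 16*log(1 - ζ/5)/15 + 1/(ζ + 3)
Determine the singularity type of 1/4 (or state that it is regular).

The point is a regular point.

Denominator factors: ζ + 3 = 13/4 at ζ = 1/4 — none vanishes.
Branch term log(1 - ζ/(5)): argument at 1/4 is 19/20, nonzero, so 1/4 is not its branch point (a point on a principal cut is still regular for the continued germ).
So the germ continues analytically to 1/4.


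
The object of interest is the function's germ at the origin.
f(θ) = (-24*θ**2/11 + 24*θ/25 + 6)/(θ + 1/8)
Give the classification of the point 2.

Denominator factors: θ + 1/8 = 17/8 at θ = 2 — none vanishes.
So the germ continues analytically to 2.

The point is a regular point.


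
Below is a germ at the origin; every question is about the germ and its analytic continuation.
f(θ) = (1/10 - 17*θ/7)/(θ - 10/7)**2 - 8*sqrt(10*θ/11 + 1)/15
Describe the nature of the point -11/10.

The point is an algebraic (square-root) branch point.

The term (-8/15)*sqrt(1 - θ/(-11/10)) has argument 1 - -11/10/(-11/10) = 0 at -11/10: a square-root (algebraic, two-sheeted) branch point; the remaining terms are analytic or single-valued there.


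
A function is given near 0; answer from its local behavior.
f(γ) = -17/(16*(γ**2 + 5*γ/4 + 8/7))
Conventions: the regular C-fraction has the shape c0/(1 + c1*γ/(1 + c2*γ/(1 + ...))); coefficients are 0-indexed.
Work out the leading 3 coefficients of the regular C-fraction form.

Taylor coefficients (expand at 0): a_0 = -119/128, a_1 = 4165/4096, a_2 = -39151/131072.
c0 = a_0 = -119/128. Peel one level at a time: if S = 1 + c*γ/S' with S'(0) = 1, then c is the γ-coefficient of S and S' = c*γ/(S - 1).
S_1 = c0/f = 1 + (35/32)*γ + (7/8)*γ^2 + ...; c1 = 35/32.
S_2 = c1*γ/(S_1 - 1) = 1 + (-4/5)*γ + ...; c2 = -4/5.

The regular C-fraction coefficients are [-119/128, 35/32, -4/5].


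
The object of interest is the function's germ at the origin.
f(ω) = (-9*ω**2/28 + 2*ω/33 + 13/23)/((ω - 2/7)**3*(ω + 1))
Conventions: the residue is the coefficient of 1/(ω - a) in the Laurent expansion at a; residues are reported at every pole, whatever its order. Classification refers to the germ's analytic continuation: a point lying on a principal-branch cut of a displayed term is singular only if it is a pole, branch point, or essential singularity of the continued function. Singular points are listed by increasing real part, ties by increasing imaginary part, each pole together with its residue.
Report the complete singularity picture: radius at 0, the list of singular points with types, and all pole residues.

Radius of convergence at 0: 2/7.
At -1: a pole of order 1; residue -190757/2213244.
At 2/7: a pole of order 3; residue 190757/2213244.

Denominator factor (ω - 2/7)^3: pole of order 3 at 2/7, modulus 2/7.
Denominator factor (ω + 1): pole of order 1 at -1, modulus 1.
The radius of convergence is the smallest modulus among the singular points: 2/7.
At the order-1 pole -1 set g(ω) = (ω - (-1))*f(ω) = (-9*ω**2/28 + 2*ω/33 + 13/23)/(ω - 2/7)**3.
Simple pole: residue = g(a) at a = -1, which is -190757/2213244.
At the order-3 pole 2/7 set g(ω) = (ω - (2/7))^3*f(ω) = (-9*ω**2/28 + 2*ω/33 + 13/23)/(ω + 1).
Order-3 pole: residue = g''(a)/2; g''(2/7) = 190757/1106622, so the residue is 190757/2213244.
List the singular points by increasing real part (a conjugate pair: the negative imaginary part first).


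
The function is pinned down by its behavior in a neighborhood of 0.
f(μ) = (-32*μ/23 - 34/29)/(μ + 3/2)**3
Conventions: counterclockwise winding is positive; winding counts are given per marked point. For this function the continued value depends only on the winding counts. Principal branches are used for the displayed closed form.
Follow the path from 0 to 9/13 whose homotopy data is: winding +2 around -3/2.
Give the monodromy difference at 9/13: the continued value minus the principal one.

The function is rational, hence single-valued: continuing it around any pole returns the same value, so the difference is 0.

Continued minus principal equals 0.


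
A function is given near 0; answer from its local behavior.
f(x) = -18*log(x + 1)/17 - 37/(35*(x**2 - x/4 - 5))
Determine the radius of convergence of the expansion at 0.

Denominator factor (x**2 - x/4 - 5): discriminant 321/16, real irrational roots 1/8 + (1/8)*sqrt(321) and 1/8 - (1/8)*sqrt(321); poles of order 1, moduli 1/8 + (1/8)*sqrt(321) and -1/8 + (1/8)*sqrt(321).
Branch term (-18/17)*log(1 - x/(-1)): its argument vanishes at x = -1, a logarithmic branch point, modulus 1.
The radius of convergence is the smallest modulus among the singular points: 1.

The radius of convergence is 1.


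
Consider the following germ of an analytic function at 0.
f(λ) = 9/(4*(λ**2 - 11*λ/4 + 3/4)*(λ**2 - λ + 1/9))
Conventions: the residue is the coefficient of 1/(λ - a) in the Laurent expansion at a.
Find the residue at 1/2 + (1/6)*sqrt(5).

The residue is -5103/958 + (4131/4790)*sqrt(5).

The factor λ**2 - λ + 1/9 splits as (λ - a)(λ - a') with a = 1/2 + (1/6)*sqrt(5), a' = 1/2 - (1/6)*sqrt(5). At the order-1 pole a set g(λ) = (λ - a)*f(λ) = [9/(4*(λ**2 - 11*λ/4 + 3/4))] / (λ - a').
Simple pole: residue = g(a) at a = 1/2 + (1/6)*sqrt(5), which is -5103/958 + (4131/4790)*sqrt(5).


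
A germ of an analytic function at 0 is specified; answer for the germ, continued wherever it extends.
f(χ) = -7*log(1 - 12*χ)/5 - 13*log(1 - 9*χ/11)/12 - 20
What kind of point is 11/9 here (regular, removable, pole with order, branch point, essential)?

The point is a logarithmic branch point.

The term (-13/12)*log(1 - χ/(11/9)) has argument 1 - 11/9/(11/9) = 0 at 11/9: a logarithmic (infinitely-sheeted) branch point; the remaining terms are analytic or single-valued there.


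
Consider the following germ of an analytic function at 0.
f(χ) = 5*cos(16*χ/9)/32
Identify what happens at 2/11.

There is no denominator, hence no pole anywhere.
The factor cos(16*χ/9) is entire.
So the germ continues analytically to 2/11.

The point is a regular point.


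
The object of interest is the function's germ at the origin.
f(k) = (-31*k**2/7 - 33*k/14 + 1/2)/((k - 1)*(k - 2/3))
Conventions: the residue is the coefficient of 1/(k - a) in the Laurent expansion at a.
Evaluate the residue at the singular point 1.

The residue is -132/7.

At the order-1 pole 1 set g(k) = (k - (1))*f(k) = (-31*k**2/7 - 33*k/14 + 1/2)/(k - 2/3).
Simple pole: residue = g(a) at a = 1, which is -132/7.


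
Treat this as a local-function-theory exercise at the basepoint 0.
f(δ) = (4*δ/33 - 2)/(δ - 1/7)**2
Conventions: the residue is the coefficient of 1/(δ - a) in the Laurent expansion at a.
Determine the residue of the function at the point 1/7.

At the order-2 pole 1/7 set g(δ) = (δ - (1/7))^2*f(δ) = 4*δ/33 - 2.
Order-2 pole: residue = g'(a); g'(1/7) = 4/33, so the residue is 4/33.

The residue is 4/33.


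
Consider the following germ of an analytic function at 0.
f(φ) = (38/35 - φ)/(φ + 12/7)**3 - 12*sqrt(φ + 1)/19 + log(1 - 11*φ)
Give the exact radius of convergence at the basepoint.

The radius of convergence is 1/11.

Denominator factor (φ + 12/7)^3: pole of order 3 at -12/7, modulus 12/7.
Branch term (-12/19)*sqrt(1 - φ/(-1)): its argument vanishes at φ = -1, a square-root branch point, modulus 1.
Branch term (1)*log(1 - φ/(1/11)): its argument vanishes at φ = 1/11, a logarithmic branch point, modulus 1/11.
The radius of convergence is the smallest modulus among the singular points: 1/11.


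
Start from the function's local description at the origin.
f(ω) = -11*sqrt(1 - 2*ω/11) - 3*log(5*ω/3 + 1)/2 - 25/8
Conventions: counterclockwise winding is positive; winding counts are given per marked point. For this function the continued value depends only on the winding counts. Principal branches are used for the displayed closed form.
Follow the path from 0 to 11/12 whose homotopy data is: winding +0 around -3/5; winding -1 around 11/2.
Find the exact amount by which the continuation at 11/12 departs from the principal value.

Continued minus principal equals (11/3)*sqrt(30).

The rational part is single-valued and drops out of the difference; each branch term changes only by its own monodromy.
(-11)*sqrt(1 - ω/(11/2)): winding -1 is odd, the square root flips sign, contributing -2*(-11)*sqrt(1 - (11/12)/(11/2)) = -2*(-11)*sqrt(5/6) = (11/3)*sqrt(30).
(-3/2)*log(1 - ω/(-3/5)): winding 0 around -3/5, so this term returns to its principal value, contribution 0.
Summing the contributions at ω = 11/12 gives (11/3)*sqrt(30).


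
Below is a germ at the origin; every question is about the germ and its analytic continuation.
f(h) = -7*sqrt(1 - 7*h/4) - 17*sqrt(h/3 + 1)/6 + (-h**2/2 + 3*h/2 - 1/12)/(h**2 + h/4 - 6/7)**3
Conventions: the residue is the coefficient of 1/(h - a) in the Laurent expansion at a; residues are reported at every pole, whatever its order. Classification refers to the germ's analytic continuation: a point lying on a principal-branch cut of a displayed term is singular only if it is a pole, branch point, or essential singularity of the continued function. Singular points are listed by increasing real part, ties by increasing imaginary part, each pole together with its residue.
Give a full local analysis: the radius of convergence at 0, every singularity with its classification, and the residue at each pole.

Radius of convergence at 0: 4/7.
At -3: an algebraic (square-root) branch point.
At -1/8 - (1/56)*sqrt(2737): a pole of order 3; residue (40096/59776471)*sqrt(2737).
At 4/7: an algebraic (square-root) branch point.
At -1/8 + (1/56)*sqrt(2737): a pole of order 3; residue -(40096/59776471)*sqrt(2737).

Denominator factor (h**2 + h/4 - 6/7)^3: discriminant 391/112, real irrational roots -1/8 + (1/56)*sqrt(2737) and -1/8 - (1/56)*sqrt(2737); poles of order 3, moduli -1/8 + (1/56)*sqrt(2737) and 1/8 + (1/56)*sqrt(2737).
Branch term (-17/6)*sqrt(1 - h/(-3)): its argument vanishes at h = -3, a square-root branch point, modulus 3.
Branch term (-7)*sqrt(1 - h/(4/7)): its argument vanishes at h = 4/7, a square-root branch point, modulus 4/7.
The radius of convergence is the smallest modulus among the singular points: 4/7.
The branch terms are analytic at -1/8 - (1/56)*sqrt(2737) and contribute nothing to the residue; only the rational part matters.
The factor h**2 + h/4 - 6/7 splits as (h - a)(h - a') with a = -1/8 - (1/56)*sqrt(2737), a' = -1/8 + (1/56)*sqrt(2737). At the order-3 pole a set g(h) = (h - a)^3*(rational part) = [-h**2/2 + 3*h/2 - 1/12] / (h - a')^3.
Order-3 pole: residue = g''(a)/2; g''(-1/8 - (1/56)*sqrt(2737)) = (80192/59776471)*sqrt(2737), so the residue is (40096/59776471)*sqrt(2737).
The branch terms are analytic at -1/8 + (1/56)*sqrt(2737) and contribute nothing to the residue; only the rational part matters.
The factor h**2 + h/4 - 6/7 splits as (h - a)(h - a') with a = -1/8 + (1/56)*sqrt(2737), a' = -1/8 - (1/56)*sqrt(2737). At the order-3 pole a set g(h) = (h - a)^3*(rational part) = [-h**2/2 + 3*h/2 - 1/12] / (h - a')^3.
Order-3 pole: residue = g''(a)/2; g''(-1/8 + (1/56)*sqrt(2737)) = -(80192/59776471)*sqrt(2737), so the residue is -(40096/59776471)*sqrt(2737).
List the singular points by increasing real part (a conjugate pair: the negative imaginary part first).
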